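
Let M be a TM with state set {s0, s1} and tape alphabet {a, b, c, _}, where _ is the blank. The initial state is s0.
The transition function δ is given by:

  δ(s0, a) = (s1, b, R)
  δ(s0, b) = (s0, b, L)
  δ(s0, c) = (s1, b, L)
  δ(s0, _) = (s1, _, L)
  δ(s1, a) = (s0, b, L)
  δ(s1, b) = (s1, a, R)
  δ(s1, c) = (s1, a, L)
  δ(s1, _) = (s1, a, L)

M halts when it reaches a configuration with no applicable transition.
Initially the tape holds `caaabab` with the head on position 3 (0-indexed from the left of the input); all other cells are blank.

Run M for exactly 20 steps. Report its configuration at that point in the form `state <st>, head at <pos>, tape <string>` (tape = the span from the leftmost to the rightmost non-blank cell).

state=s0 head=3 tape=caa[a]bab__   (s0,a)→(s1,b,R)
state=s1 head=4 tape=caab[b]ab__   (s1,b)→(s1,a,R)
state=s1 head=5 tape=caaba[a]b__   (s1,a)→(s0,b,L)
state=s0 head=4 tape=caab[a]bb__   (s0,a)→(s1,b,R)
state=s1 head=5 tape=caabb[b]b__   (s1,b)→(s1,a,R)
state=s1 head=6 tape=caabba[b]__   (s1,b)→(s1,a,R)
state=s1 head=7 tape=caabbaa[_]_   (s1,_)→(s1,a,L)
state=s1 head=6 tape=caabba[a]a_   (s1,a)→(s0,b,L)
state=s0 head=5 tape=caabb[a]ba_   (s0,a)→(s1,b,R)
state=s1 head=6 tape=caabbb[b]a_   (s1,b)→(s1,a,R)
state=s1 head=7 tape=caabbba[a]_   (s1,a)→(s0,b,L)
state=s0 head=6 tape=caabbb[a]b_   (s0,a)→(s1,b,R)
state=s1 head=7 tape=caabbbb[b]_   (s1,b)→(s1,a,R)
state=s1 head=8 tape=caabbbba[_]   (s1,_)→(s1,a,L)
state=s1 head=7 tape=caabbbb[a]a   (s1,a)→(s0,b,L)
state=s0 head=6 tape=caabbb[b]ba   (s0,b)→(s0,b,L)
state=s0 head=5 tape=caabb[b]bba   (s0,b)→(s0,b,L)
state=s0 head=4 tape=caab[b]bbba   (s0,b)→(s0,b,L)
state=s0 head=3 tape=caa[b]bbbba   (s0,b)→(s0,b,L)
state=s0 head=2 tape=ca[a]bbbbba   (s0,a)→(s1,b,R)
state=s1 head=3 tape=cab[b]bbbba
After 20 steps: state s1, head at 3, tape cabbbbbba.

state s1, head at 3, tape cabbbbbba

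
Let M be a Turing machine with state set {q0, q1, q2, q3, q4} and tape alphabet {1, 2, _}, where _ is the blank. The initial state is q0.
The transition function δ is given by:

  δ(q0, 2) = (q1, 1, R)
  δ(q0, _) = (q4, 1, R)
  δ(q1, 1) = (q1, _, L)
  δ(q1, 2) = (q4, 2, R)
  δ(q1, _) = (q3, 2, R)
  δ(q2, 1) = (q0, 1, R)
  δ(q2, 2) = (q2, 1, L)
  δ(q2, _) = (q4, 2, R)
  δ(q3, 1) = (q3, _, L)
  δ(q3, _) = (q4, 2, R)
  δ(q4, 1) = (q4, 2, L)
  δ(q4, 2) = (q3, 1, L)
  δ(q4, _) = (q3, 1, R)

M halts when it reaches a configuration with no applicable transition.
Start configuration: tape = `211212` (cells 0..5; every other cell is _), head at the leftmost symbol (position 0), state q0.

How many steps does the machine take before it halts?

8

q0 | _[2]11212   read 2 → write 1, move R, go to q1
q1 | _1[1]1212   read 1 → write _, move L, go to q1
q1 | _[1]_1212   read 1 → write _, move L, go to q1
q1 | [_]__1212   read _ → write 2, move R, go to q3
q3 | 2[_]_1212   read _ → write 2, move R, go to q4
q4 | 22[_]1212   read _ → write 1, move R, go to q3
q3 | 221[1]212   read 1 → write _, move L, go to q3
q3 | 22[1]_212   read 1 → write _, move L, go to q3
q3 | 2[2]__212
M halts after 8 transitions.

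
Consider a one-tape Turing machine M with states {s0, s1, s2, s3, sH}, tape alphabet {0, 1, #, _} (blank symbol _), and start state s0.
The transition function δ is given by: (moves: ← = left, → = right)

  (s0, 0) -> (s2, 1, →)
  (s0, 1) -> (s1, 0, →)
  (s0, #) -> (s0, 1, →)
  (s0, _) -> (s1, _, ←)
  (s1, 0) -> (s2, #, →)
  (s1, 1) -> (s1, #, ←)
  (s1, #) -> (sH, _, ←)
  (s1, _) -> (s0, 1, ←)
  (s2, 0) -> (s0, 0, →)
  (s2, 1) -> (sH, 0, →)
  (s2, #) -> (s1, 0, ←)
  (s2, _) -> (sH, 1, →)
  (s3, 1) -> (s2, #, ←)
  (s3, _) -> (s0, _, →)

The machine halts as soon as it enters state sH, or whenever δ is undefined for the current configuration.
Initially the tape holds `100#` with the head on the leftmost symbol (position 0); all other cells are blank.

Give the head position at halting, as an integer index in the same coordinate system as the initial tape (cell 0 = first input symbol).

1

state=s0 head=0 tape=[1]00#_   (s0,1)→(s1,0,→)
state=s1 head=1 tape=0[0]0#_   (s1,0)→(s2,#,→)
state=s2 head=2 tape=0#[0]#_   (s2,0)→(s0,0,→)
state=s0 head=3 tape=0#0[#]_   (s0,#)→(s0,1,→)
state=s0 head=4 tape=0#01[_]   (s0,_)→(s1,_,←)
state=s1 head=3 tape=0#0[1]_   (s1,1)→(s1,#,←)
state=s1 head=2 tape=0#[0]#_   (s1,0)→(s2,#,→)
state=s2 head=3 tape=0##[#]_   (s2,#)→(s1,0,←)
state=s1 head=2 tape=0#[#]0_   (s1,#)→(sH,_,←)
state=sH head=1 tape=0[#]_0_
At halt the head is at cell 1.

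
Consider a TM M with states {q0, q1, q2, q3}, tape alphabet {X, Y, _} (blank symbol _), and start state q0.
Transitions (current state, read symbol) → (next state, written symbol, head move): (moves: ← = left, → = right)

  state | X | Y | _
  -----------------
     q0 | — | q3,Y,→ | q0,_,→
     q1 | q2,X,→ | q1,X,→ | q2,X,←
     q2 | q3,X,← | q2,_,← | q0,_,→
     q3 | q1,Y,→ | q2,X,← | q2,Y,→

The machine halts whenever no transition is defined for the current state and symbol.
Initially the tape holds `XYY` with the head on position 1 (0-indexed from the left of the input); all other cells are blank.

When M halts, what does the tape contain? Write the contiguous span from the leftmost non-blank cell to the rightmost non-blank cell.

XX_X

state=q0 head=1 tape=__X[Y]Y   (q0,Y)→(q3,Y,→)
state=q3 head=2 tape=__XY[Y]   (q3,Y)→(q2,X,←)
state=q2 head=1 tape=__X[Y]X   (q2,Y)→(q2,_,←)
state=q2 head=0 tape=__[X]_X   (q2,X)→(q3,X,←)
state=q3 head=-1 tape=_[_]X_X   (q3,_)→(q2,Y,→)
state=q2 head=0 tape=_Y[X]_X   (q2,X)→(q3,X,←)
state=q3 head=-1 tape=_[Y]X_X   (q3,Y)→(q2,X,←)
state=q2 head=-2 tape=[_]XX_X   (q2,_)→(q0,_,→)
state=q0 head=-1 tape=_[X]X_X
The non-blank tape span at halt is XX_X.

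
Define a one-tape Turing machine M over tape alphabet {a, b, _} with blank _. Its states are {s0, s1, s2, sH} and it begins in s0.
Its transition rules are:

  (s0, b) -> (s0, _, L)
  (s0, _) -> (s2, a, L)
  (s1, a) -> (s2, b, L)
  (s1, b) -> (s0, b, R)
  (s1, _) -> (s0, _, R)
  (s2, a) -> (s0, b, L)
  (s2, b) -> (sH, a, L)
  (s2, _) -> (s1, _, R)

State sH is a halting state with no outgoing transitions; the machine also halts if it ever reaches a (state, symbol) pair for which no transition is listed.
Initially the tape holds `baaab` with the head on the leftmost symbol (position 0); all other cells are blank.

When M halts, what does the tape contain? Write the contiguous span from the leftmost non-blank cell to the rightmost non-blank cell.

state=s0 head=0 tape=__[b]aaab   (s0,b)→(s0,_,L)
state=s0 head=-1 tape=_[_]_aaab   (s0,_)→(s2,a,L)
state=s2 head=-2 tape=[_]a_aaab   (s2,_)→(s1,_,R)
state=s1 head=-1 tape=_[a]_aaab   (s1,a)→(s2,b,L)
state=s2 head=-2 tape=[_]b_aaab   (s2,_)→(s1,_,R)
state=s1 head=-1 tape=_[b]_aaab   (s1,b)→(s0,b,R)
state=s0 head=0 tape=_b[_]aaab   (s0,_)→(s2,a,L)
state=s2 head=-1 tape=_[b]aaaab   (s2,b)→(sH,a,L)
state=sH head=-2 tape=[_]aaaaab
The non-blank tape span at halt is aaaaab.

aaaaab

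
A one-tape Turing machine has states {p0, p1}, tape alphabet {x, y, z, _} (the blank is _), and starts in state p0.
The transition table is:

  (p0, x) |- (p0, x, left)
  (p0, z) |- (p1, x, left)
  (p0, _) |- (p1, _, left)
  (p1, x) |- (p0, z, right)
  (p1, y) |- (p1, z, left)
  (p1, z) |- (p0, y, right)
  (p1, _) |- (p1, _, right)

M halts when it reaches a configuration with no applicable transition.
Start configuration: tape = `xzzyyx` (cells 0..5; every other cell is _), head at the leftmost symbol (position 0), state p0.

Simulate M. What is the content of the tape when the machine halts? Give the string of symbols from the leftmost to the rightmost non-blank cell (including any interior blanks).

yxzyyx

state=p0 head=0 tape=__[x]zzyyx   (p0,x)→(p0,x,left)
state=p0 head=-1 tape=_[_]xzzyyx   (p0,_)→(p1,_,left)
state=p1 head=-2 tape=[_]_xzzyyx   (p1,_)→(p1,_,right)
state=p1 head=-1 tape=_[_]xzzyyx   (p1,_)→(p1,_,right)
state=p1 head=0 tape=__[x]zzyyx   (p1,x)→(p0,z,right)
state=p0 head=1 tape=__z[z]zyyx   (p0,z)→(p1,x,left)
state=p1 head=0 tape=__[z]xzyyx   (p1,z)→(p0,y,right)
state=p0 head=1 tape=__y[x]zyyx   (p0,x)→(p0,x,left)
state=p0 head=0 tape=__[y]xzyyx
The non-blank tape span at halt is yxzyyx.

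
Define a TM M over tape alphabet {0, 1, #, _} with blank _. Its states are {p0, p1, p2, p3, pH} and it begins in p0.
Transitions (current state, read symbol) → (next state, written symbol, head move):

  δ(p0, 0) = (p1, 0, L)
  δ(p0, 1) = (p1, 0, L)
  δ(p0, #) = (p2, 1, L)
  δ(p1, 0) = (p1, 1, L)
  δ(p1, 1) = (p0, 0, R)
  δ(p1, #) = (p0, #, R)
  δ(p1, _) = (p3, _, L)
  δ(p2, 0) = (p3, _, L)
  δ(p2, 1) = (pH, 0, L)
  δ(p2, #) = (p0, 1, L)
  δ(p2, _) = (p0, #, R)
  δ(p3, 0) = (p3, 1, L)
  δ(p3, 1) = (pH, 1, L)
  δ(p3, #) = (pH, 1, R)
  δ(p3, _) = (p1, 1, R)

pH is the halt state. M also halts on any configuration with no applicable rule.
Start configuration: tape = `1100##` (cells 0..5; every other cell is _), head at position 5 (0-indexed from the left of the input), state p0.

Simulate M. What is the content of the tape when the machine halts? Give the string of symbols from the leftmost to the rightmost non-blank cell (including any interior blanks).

p0 | ___1100#[#]   read # → write 1, move L, go to p2
p2 | ___1100[#]1   read # → write 1, move L, go to p0
p0 | ___110[0]11   read 0 → write 0, move L, go to p1
p1 | ___11[0]011   read 0 → write 1, move L, go to p1
p1 | ___1[1]1011   read 1 → write 0, move R, go to p0
p0 | ___10[1]011   read 1 → write 0, move L, go to p1
p1 | ___1[0]0011   read 0 → write 1, move L, go to p1
p1 | ___[1]10011   read 1 → write 0, move R, go to p0
p0 | ___0[1]0011   read 1 → write 0, move L, go to p1
p1 | ___[0]00011   read 0 → write 1, move L, go to p1
p1 | __[_]100011   read _ → write _, move L, go to p3
p3 | _[_]_100011   read _ → write 1, move R, go to p1
p1 | _1[_]100011   read _ → write _, move L, go to p3
p3 | _[1]_100011   read 1 → write 1, move L, go to pH
pH | [_]1_100011
The non-blank tape span at halt is 1_100011.

1_100011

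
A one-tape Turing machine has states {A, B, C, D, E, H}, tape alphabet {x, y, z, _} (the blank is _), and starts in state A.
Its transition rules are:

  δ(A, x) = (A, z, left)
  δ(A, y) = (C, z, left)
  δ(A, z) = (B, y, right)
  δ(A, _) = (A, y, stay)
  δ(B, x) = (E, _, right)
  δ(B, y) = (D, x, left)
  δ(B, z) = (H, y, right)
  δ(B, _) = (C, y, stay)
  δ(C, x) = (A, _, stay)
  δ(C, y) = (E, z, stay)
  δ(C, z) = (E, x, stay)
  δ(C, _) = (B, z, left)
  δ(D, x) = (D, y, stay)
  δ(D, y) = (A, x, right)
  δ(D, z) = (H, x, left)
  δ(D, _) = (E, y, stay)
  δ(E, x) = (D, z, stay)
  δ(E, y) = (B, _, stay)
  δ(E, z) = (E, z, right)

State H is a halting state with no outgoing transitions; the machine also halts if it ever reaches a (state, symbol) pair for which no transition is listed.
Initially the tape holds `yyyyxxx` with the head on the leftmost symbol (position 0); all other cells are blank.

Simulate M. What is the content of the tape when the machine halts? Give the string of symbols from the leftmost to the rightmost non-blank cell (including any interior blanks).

zzzzzzxxx

A | __[y]yyyxxx   read y → write z, move left, go to C
C | _[_]zyyyxxx   read _ → write z, move left, go to B
B | [_]zzyyyxxx   read _ → write y, move stay, go to C
C | [y]zzyyyxxx   read y → write z, move stay, go to E
E | [z]zzyyyxxx   read z → write z, move right, go to E
E | z[z]zyyyxxx   read z → write z, move right, go to E
E | zz[z]yyyxxx   read z → write z, move right, go to E
E | zzz[y]yyxxx   read y → write _, move stay, go to B
B | zzz[_]yyxxx   read _ → write y, move stay, go to C
C | zzz[y]yyxxx   read y → write z, move stay, go to E
E | zzz[z]yyxxx   read z → write z, move right, go to E
E | zzzz[y]yxxx   read y → write _, move stay, go to B
B | zzzz[_]yxxx   read _ → write y, move stay, go to C
C | zzzz[y]yxxx   read y → write z, move stay, go to E
E | zzzz[z]yxxx   read z → write z, move right, go to E
E | zzzzz[y]xxx   read y → write _, move stay, go to B
B | zzzzz[_]xxx   read _ → write y, move stay, go to C
C | zzzzz[y]xxx   read y → write z, move stay, go to E
E | zzzzz[z]xxx   read z → write z, move right, go to E
E | zzzzzz[x]xx   read x → write z, move stay, go to D
D | zzzzzz[z]xx   read z → write x, move left, go to H
H | zzzzz[z]xxx
The non-blank tape span at halt is zzzzzzxxx.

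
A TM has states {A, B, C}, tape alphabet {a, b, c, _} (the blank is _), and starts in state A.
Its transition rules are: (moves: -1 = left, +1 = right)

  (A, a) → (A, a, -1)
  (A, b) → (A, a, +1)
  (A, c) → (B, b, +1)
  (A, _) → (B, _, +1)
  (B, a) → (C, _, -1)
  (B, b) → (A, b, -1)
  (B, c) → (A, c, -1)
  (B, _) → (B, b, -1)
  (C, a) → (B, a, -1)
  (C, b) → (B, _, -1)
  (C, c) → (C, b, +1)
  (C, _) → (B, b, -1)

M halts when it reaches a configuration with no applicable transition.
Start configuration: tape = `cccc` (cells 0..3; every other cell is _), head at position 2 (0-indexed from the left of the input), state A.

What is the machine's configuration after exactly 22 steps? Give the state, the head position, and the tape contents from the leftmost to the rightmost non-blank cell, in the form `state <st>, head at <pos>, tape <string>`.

state B, head at 0, tape c__bb

A | _cc[c]c_   read c → write b, move +1, go to B
B | _ccb[c]_   read c → write c, move -1, go to A
A | _cc[b]c_   read b → write a, move +1, go to A
A | _cca[c]_   read c → write b, move +1, go to B
B | _ccab[_]   read _ → write b, move -1, go to B
B | _cca[b]b   read b → write b, move -1, go to A
A | _cc[a]bb   read a → write a, move -1, go to A
A | _c[c]abb   read c → write b, move +1, go to B
B | _cb[a]bb   read a → write _, move -1, go to C
C | _c[b]_bb   read b → write _, move -1, go to B
B | _[c]__bb   read c → write c, move -1, go to A
A | [_]c__bb   read _ → write _, move +1, go to B
B | _[c]__bb   read c → write c, move -1, go to A
A | [_]c__bb   read _ → write _, move +1, go to B
B | _[c]__bb   read c → write c, move -1, go to A
A | [_]c__bb   read _ → write _, move +1, go to B
B | _[c]__bb   read c → write c, move -1, go to A
A | [_]c__bb   read _ → write _, move +1, go to B
B | _[c]__bb   read c → write c, move -1, go to A
A | [_]c__bb   read _ → write _, move +1, go to B
B | _[c]__bb   read c → write c, move -1, go to A
A | [_]c__bb   read _ → write _, move +1, go to B
B | _[c]__bb
After 22 steps: state B, head at 0, tape c__bb.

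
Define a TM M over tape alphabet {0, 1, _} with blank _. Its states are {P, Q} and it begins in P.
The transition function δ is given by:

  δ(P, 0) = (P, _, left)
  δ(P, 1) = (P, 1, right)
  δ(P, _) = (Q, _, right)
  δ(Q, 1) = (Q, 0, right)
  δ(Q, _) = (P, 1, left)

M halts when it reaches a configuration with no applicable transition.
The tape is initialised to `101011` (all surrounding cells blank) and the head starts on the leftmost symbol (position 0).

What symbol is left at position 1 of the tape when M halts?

_

P | [1]01011   read 1 → write 1, move right, go to P
P | 1[0]1011   read 0 → write _, move left, go to P
P | [1]_1011   read 1 → write 1, move right, go to P
P | 1[_]1011   read _ → write _, move right, go to Q
Q | 1_[1]011   read 1 → write 0, move right, go to Q
Q | 1_0[0]11
Cell 1 holds _ when M halts.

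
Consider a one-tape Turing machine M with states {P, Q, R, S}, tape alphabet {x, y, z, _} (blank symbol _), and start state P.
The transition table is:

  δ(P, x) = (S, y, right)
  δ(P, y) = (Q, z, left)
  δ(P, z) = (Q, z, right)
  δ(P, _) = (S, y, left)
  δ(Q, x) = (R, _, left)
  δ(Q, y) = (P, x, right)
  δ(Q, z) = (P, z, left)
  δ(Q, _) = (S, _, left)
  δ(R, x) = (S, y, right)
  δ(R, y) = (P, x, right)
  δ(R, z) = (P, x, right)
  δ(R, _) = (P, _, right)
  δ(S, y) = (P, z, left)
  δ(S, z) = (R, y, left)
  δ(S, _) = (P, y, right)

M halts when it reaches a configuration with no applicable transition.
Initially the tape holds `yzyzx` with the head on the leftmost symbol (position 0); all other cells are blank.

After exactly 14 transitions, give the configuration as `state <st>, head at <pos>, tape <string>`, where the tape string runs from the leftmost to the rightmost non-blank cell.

state Q, head at -2, tape xzzyzzyzx

state=P head=0 tape=____[y]zyzx   (P,y)→(Q,z,left)
state=Q head=-1 tape=___[_]zzyzx   (Q,_)→(S,_,left)
state=S head=-2 tape=__[_]_zzyzx   (S,_)→(P,y,right)
state=P head=-1 tape=__y[_]zzyzx   (P,_)→(S,y,left)
state=S head=-2 tape=__[y]yzzyzx   (S,y)→(P,z,left)
state=P head=-3 tape=_[_]zyzzyzx   (P,_)→(S,y,left)
state=S head=-4 tape=[_]yzyzzyzx   (S,_)→(P,y,right)
state=P head=-3 tape=y[y]zyzzyzx   (P,y)→(Q,z,left)
state=Q head=-4 tape=[y]zzyzzyzx   (Q,y)→(P,x,right)
state=P head=-3 tape=x[z]zyzzyzx   (P,z)→(Q,z,right)
state=Q head=-2 tape=xz[z]yzzyzx   (Q,z)→(P,z,left)
state=P head=-3 tape=x[z]zyzzyzx   (P,z)→(Q,z,right)
state=Q head=-2 tape=xz[z]yzzyzx   (Q,z)→(P,z,left)
state=P head=-3 tape=x[z]zyzzyzx   (P,z)→(Q,z,right)
state=Q head=-2 tape=xz[z]yzzyzx
After 14 steps: state Q, head at -2, tape xzzyzzyzx.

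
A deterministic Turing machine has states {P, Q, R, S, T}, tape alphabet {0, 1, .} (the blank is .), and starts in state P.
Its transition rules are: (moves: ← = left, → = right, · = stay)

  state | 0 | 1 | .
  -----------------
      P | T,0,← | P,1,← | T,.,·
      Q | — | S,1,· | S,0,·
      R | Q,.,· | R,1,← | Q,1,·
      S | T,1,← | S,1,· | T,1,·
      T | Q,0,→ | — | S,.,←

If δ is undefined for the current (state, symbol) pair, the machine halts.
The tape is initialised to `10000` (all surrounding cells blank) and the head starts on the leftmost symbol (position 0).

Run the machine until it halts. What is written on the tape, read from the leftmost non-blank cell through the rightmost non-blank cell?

1.10000

state=P head=0 tape=..[1]0000   (P,1)→(P,1,←)
state=P head=-1 tape=.[.]10000   (P,.)→(T,.,·)
state=T head=-1 tape=.[.]10000   (T,.)→(S,.,←)
state=S head=-2 tape=[.].10000   (S,.)→(T,1,·)
state=T head=-2 tape=[1].10000
The non-blank tape span at halt is 1.10000.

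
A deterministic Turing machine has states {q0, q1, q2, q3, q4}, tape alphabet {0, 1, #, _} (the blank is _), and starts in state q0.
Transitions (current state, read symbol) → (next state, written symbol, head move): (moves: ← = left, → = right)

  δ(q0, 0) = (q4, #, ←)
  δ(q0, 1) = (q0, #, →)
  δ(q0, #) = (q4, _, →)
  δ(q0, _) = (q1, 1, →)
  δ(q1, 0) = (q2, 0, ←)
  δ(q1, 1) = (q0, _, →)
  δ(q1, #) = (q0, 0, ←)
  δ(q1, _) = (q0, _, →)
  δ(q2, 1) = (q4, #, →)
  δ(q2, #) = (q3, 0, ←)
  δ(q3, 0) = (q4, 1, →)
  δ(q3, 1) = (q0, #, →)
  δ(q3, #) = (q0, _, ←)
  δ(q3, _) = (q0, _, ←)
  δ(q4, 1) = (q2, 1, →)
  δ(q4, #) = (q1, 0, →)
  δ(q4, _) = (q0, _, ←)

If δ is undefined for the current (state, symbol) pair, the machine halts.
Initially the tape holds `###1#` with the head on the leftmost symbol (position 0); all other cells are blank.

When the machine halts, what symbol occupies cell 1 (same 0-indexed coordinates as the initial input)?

_

state=q0 head=0 tape=_[#]##1#   (q0,#)→(q4,_,→)
state=q4 head=1 tape=__[#]#1#   (q4,#)→(q1,0,→)
state=q1 head=2 tape=__0[#]1#   (q1,#)→(q0,0,←)
state=q0 head=1 tape=__[0]01#   (q0,0)→(q4,#,←)
state=q4 head=0 tape=_[_]#01#   (q4,_)→(q0,_,←)
state=q0 head=-1 tape=[_]_#01#   (q0,_)→(q1,1,→)
state=q1 head=0 tape=1[_]#01#   (q1,_)→(q0,_,→)
state=q0 head=1 tape=1_[#]01#   (q0,#)→(q4,_,→)
state=q4 head=2 tape=1__[0]1#
Cell 1 holds _ when M halts.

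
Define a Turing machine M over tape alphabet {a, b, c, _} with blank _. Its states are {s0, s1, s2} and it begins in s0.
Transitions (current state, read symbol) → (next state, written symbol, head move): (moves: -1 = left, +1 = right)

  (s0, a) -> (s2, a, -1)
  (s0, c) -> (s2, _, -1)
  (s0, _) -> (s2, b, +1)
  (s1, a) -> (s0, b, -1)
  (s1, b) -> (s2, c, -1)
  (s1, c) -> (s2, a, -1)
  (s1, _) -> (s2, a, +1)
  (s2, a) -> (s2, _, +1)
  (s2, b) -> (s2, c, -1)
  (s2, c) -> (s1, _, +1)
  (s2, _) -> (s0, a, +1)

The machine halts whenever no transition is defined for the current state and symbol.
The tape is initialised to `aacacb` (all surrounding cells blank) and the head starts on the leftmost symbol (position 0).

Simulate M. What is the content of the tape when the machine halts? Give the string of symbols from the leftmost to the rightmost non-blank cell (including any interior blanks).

ab

state=s0 head=0 tape=_[a]acacb   (s0,a)→(s2,a,-1)
state=s2 head=-1 tape=[_]aacacb   (s2,_)→(s0,a,+1)
state=s0 head=0 tape=a[a]acacb   (s0,a)→(s2,a,-1)
state=s2 head=-1 tape=[a]aacacb   (s2,a)→(s2,_,+1)
state=s2 head=0 tape=_[a]acacb   (s2,a)→(s2,_,+1)
state=s2 head=1 tape=__[a]cacb   (s2,a)→(s2,_,+1)
state=s2 head=2 tape=___[c]acb   (s2,c)→(s1,_,+1)
state=s1 head=3 tape=____[a]cb   (s1,a)→(s0,b,-1)
state=s0 head=2 tape=___[_]bcb   (s0,_)→(s2,b,+1)
state=s2 head=3 tape=___b[b]cb   (s2,b)→(s2,c,-1)
state=s2 head=2 tape=___[b]ccb   (s2,b)→(s2,c,-1)
state=s2 head=1 tape=__[_]cccb   (s2,_)→(s0,a,+1)
state=s0 head=2 tape=__a[c]ccb   (s0,c)→(s2,_,-1)
state=s2 head=1 tape=__[a]_ccb   (s2,a)→(s2,_,+1)
state=s2 head=2 tape=___[_]ccb   (s2,_)→(s0,a,+1)
state=s0 head=3 tape=___a[c]cb   (s0,c)→(s2,_,-1)
state=s2 head=2 tape=___[a]_cb   (s2,a)→(s2,_,+1)
state=s2 head=3 tape=____[_]cb   (s2,_)→(s0,a,+1)
state=s0 head=4 tape=____a[c]b   (s0,c)→(s2,_,-1)
state=s2 head=3 tape=____[a]_b   (s2,a)→(s2,_,+1)
state=s2 head=4 tape=_____[_]b   (s2,_)→(s0,a,+1)
state=s0 head=5 tape=_____a[b]
The non-blank tape span at halt is ab.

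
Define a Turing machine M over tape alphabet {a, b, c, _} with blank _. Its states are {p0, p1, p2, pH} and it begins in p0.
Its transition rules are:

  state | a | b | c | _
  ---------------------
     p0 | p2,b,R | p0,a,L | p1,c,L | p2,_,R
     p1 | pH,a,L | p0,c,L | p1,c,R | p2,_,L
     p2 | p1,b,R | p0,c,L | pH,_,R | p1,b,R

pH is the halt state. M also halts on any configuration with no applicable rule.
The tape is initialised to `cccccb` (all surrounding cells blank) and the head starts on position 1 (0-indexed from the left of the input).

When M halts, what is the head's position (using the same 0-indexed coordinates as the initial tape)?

p0 | c[c]cccb_   read c → write c, move L, go to p1
p1 | [c]ccccb_   read c → write c, move R, go to p1
p1 | c[c]cccb_   read c → write c, move R, go to p1
p1 | cc[c]ccb_   read c → write c, move R, go to p1
p1 | ccc[c]cb_   read c → write c, move R, go to p1
p1 | cccc[c]b_   read c → write c, move R, go to p1
p1 | ccccc[b]_   read b → write c, move L, go to p0
p0 | cccc[c]c_   read c → write c, move L, go to p1
p1 | ccc[c]cc_   read c → write c, move R, go to p1
p1 | cccc[c]c_   read c → write c, move R, go to p1
p1 | ccccc[c]_   read c → write c, move R, go to p1
p1 | cccccc[_]   read _ → write _, move L, go to p2
p2 | ccccc[c]_   read c → write _, move R, go to pH
pH | ccccc_[_]
At halt the head is at cell 6.

6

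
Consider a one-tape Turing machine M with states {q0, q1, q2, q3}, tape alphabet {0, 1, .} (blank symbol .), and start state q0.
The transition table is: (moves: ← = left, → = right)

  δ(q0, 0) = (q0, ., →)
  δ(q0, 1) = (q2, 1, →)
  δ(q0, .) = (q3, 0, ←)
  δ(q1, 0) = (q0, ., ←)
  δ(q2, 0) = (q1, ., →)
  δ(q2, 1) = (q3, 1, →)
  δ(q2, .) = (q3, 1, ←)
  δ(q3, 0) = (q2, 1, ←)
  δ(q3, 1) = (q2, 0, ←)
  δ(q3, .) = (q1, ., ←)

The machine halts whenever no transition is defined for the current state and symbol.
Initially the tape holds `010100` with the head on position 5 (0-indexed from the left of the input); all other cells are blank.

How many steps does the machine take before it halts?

15

state=q0 head=5 tape=..01010[0].   (q0,0)→(q0,.,→)
state=q0 head=6 tape=..01010.[.]   (q0,.)→(q3,0,←)
state=q3 head=5 tape=..01010[.]0   (q3,.)→(q1,.,←)
state=q1 head=4 tape=..0101[0].0   (q1,0)→(q0,.,←)
state=q0 head=3 tape=..010[1]..0   (q0,1)→(q2,1,→)
state=q2 head=4 tape=..0101[.].0   (q2,.)→(q3,1,←)
state=q3 head=3 tape=..010[1]1.0   (q3,1)→(q2,0,←)
state=q2 head=2 tape=..01[0]01.0   (q2,0)→(q1,.,→)
state=q1 head=3 tape=..01.[0]1.0   (q1,0)→(q0,.,←)
state=q0 head=2 tape=..01[.].1.0   (q0,.)→(q3,0,←)
state=q3 head=1 tape=..0[1]0.1.0   (q3,1)→(q2,0,←)
state=q2 head=0 tape=..[0]00.1.0   (q2,0)→(q1,.,→)
state=q1 head=1 tape=...[0]0.1.0   (q1,0)→(q0,.,←)
state=q0 head=0 tape=..[.].0.1.0   (q0,.)→(q3,0,←)
state=q3 head=-1 tape=.[.]0.0.1.0   (q3,.)→(q1,.,←)
state=q1 head=-2 tape=[.].0.0.1.0
M halts after 15 transitions.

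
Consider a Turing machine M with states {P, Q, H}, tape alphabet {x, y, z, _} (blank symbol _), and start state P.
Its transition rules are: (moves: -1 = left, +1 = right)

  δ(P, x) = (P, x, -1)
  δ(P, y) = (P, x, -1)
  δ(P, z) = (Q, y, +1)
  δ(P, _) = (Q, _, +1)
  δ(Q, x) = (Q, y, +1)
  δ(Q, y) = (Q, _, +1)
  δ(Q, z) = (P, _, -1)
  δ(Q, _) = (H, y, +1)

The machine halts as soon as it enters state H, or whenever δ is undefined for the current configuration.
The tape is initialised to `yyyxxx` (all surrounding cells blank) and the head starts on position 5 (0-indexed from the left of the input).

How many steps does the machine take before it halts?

14

state=P head=5 tape=_yyyxx[x]__   (P,x)→(P,x,-1)
state=P head=4 tape=_yyyx[x]x__   (P,x)→(P,x,-1)
state=P head=3 tape=_yyy[x]xx__   (P,x)→(P,x,-1)
state=P head=2 tape=_yy[y]xxx__   (P,y)→(P,x,-1)
state=P head=1 tape=_y[y]xxxx__   (P,y)→(P,x,-1)
state=P head=0 tape=_[y]xxxxx__   (P,y)→(P,x,-1)
state=P head=-1 tape=[_]xxxxxx__   (P,_)→(Q,_,+1)
state=Q head=0 tape=_[x]xxxxx__   (Q,x)→(Q,y,+1)
state=Q head=1 tape=_y[x]xxxx__   (Q,x)→(Q,y,+1)
state=Q head=2 tape=_yy[x]xxx__   (Q,x)→(Q,y,+1)
state=Q head=3 tape=_yyy[x]xx__   (Q,x)→(Q,y,+1)
state=Q head=4 tape=_yyyy[x]x__   (Q,x)→(Q,y,+1)
state=Q head=5 tape=_yyyyy[x]__   (Q,x)→(Q,y,+1)
state=Q head=6 tape=_yyyyyy[_]_   (Q,_)→(H,y,+1)
state=H head=7 tape=_yyyyyyy[_]
M halts after 14 transitions.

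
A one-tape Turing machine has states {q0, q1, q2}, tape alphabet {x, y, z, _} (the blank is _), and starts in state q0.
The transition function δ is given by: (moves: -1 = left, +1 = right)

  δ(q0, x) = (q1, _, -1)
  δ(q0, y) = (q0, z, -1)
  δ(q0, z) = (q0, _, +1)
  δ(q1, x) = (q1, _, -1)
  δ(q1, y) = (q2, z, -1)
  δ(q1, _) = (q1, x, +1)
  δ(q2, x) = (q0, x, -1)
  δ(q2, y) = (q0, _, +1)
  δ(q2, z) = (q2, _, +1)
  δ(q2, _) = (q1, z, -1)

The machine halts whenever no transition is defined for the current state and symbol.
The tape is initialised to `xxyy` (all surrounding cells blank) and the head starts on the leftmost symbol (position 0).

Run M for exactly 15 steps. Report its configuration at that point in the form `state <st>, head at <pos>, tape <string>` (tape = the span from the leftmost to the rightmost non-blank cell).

state q1, head at -3, tape xzy

q0 | ___[x]xyy   read x → write _, move -1, go to q1
q1 | __[_]_xyy   read _ → write x, move +1, go to q1
q1 | __x[_]xyy   read _ → write x, move +1, go to q1
q1 | __xx[x]yy   read x → write _, move -1, go to q1
q1 | __x[x]_yy   read x → write _, move -1, go to q1
q1 | __[x]__yy   read x → write _, move -1, go to q1
q1 | _[_]___yy   read _ → write x, move +1, go to q1
q1 | _x[_]__yy   read _ → write x, move +1, go to q1
q1 | _xx[_]_yy   read _ → write x, move +1, go to q1
q1 | _xxx[_]yy   read _ → write x, move +1, go to q1
q1 | _xxxx[y]y   read y → write z, move -1, go to q2
q2 | _xxx[x]zy   read x → write x, move -1, go to q0
q0 | _xx[x]xzy   read x → write _, move -1, go to q1
q1 | _x[x]_xzy   read x → write _, move -1, go to q1
q1 | _[x]__xzy   read x → write _, move -1, go to q1
q1 | [_]___xzy
After 15 steps: state q1, head at -3, tape xzy.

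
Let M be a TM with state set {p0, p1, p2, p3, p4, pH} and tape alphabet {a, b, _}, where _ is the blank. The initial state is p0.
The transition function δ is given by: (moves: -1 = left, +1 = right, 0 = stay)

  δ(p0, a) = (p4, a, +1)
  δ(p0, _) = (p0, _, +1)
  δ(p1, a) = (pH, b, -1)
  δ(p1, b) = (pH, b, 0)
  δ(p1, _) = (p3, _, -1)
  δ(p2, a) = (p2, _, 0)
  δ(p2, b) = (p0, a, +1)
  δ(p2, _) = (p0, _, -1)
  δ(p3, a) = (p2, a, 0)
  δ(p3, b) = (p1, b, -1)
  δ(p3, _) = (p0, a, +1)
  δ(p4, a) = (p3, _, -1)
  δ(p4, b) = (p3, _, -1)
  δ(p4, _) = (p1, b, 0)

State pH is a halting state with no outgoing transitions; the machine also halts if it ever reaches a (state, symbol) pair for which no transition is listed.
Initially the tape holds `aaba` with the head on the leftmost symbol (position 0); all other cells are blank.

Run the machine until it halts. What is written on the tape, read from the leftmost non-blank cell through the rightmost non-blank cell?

state=p0 head=0 tape=_[a]aba   (p0,a)→(p4,a,+1)
state=p4 head=1 tape=_a[a]ba   (p4,a)→(p3,_,-1)
state=p3 head=0 tape=_[a]_ba   (p3,a)→(p2,a,0)
state=p2 head=0 tape=_[a]_ba   (p2,a)→(p2,_,0)
state=p2 head=0 tape=_[_]_ba   (p2,_)→(p0,_,-1)
state=p0 head=-1 tape=[_]__ba   (p0,_)→(p0,_,+1)
state=p0 head=0 tape=_[_]_ba   (p0,_)→(p0,_,+1)
state=p0 head=1 tape=__[_]ba   (p0,_)→(p0,_,+1)
state=p0 head=2 tape=___[b]a
The non-blank tape span at halt is ba.

ba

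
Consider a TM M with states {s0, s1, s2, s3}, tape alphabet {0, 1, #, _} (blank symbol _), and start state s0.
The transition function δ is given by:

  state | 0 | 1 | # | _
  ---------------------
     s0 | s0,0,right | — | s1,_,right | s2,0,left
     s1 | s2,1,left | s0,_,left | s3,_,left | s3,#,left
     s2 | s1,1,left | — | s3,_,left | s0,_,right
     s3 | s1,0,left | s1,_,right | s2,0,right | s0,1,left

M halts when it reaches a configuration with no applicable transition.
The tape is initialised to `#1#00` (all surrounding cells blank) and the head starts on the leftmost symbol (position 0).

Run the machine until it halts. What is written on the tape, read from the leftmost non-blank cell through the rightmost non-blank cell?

s0 | ____[#]1#00   read # → write _, move right, go to s1
s1 | _____[1]#00   read 1 → write _, move left, go to s0
s0 | ____[_]_#00   read _ → write 0, move left, go to s2
s2 | ___[_]0_#00   read _ → write _, move right, go to s0
s0 | ____[0]_#00   read 0 → write 0, move right, go to s0
s0 | ____0[_]#00   read _ → write 0, move left, go to s2
s2 | ____[0]0#00   read 0 → write 1, move left, go to s1
s1 | ___[_]10#00   read _ → write #, move left, go to s3
s3 | __[_]#10#00   read _ → write 1, move left, go to s0
s0 | _[_]1#10#00   read _ → write 0, move left, go to s2
s2 | [_]01#10#00   read _ → write _, move right, go to s0
s0 | _[0]1#10#00   read 0 → write 0, move right, go to s0
s0 | _0[1]#10#00
The non-blank tape span at halt is 01#10#00.

01#10#00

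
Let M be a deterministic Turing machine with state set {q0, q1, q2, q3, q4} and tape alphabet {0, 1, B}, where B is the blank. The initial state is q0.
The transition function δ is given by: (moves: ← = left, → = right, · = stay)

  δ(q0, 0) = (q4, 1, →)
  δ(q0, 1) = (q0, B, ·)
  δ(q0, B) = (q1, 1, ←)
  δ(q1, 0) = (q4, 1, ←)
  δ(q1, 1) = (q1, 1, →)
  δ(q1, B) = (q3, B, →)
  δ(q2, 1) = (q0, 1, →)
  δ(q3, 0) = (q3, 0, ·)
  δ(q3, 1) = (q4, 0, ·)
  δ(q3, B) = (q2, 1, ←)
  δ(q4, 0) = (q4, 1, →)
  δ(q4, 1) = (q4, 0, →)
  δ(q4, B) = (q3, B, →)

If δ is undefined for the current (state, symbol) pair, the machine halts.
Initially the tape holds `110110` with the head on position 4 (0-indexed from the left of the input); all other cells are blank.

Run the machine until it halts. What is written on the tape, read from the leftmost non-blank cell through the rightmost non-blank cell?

state=q0 head=4 tape=1101[1]0BB   (q0,1)→(q0,B,·)
state=q0 head=4 tape=1101[B]0BB   (q0,B)→(q1,1,←)
state=q1 head=3 tape=110[1]10BB   (q1,1)→(q1,1,→)
state=q1 head=4 tape=1101[1]0BB   (q1,1)→(q1,1,→)
state=q1 head=5 tape=11011[0]BB   (q1,0)→(q4,1,←)
state=q4 head=4 tape=1101[1]1BB   (q4,1)→(q4,0,→)
state=q4 head=5 tape=11010[1]BB   (q4,1)→(q4,0,→)
state=q4 head=6 tape=110100[B]B   (q4,B)→(q3,B,→)
state=q3 head=7 tape=110100B[B]   (q3,B)→(q2,1,←)
state=q2 head=6 tape=110100[B]1
The non-blank tape span at halt is 110100B1.

110100B1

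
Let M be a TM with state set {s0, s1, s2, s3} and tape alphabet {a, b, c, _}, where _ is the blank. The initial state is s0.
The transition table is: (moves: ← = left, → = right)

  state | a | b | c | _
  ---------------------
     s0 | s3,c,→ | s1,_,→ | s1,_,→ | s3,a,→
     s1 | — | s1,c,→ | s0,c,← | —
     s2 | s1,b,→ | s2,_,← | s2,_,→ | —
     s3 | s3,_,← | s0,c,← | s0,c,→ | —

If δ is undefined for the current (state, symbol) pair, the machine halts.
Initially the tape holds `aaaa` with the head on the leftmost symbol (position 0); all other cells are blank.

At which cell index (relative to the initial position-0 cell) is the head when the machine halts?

2

state=s0 head=0 tape=[a]aaa   (s0,a)→(s3,c,→)
state=s3 head=1 tape=c[a]aa   (s3,a)→(s3,_,←)
state=s3 head=0 tape=[c]_aa   (s3,c)→(s0,c,→)
state=s0 head=1 tape=c[_]aa   (s0,_)→(s3,a,→)
state=s3 head=2 tape=ca[a]a   (s3,a)→(s3,_,←)
state=s3 head=1 tape=c[a]_a   (s3,a)→(s3,_,←)
state=s3 head=0 tape=[c]__a   (s3,c)→(s0,c,→)
state=s0 head=1 tape=c[_]_a   (s0,_)→(s3,a,→)
state=s3 head=2 tape=ca[_]a
At halt the head is at cell 2.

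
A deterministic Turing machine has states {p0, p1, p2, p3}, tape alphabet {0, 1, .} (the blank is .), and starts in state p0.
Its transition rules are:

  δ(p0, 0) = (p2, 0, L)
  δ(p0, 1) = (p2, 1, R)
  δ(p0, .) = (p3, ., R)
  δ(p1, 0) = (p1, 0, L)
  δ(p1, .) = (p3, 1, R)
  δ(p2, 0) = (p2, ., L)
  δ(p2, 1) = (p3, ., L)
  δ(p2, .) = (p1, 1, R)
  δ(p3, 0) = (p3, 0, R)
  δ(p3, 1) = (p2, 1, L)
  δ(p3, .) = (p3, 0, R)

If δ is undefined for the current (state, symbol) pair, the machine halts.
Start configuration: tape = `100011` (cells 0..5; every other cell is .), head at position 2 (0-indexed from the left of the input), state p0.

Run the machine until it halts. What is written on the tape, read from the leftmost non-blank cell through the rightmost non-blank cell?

11.....11

p0 | ...10[0]011   read 0 → write 0, move L, go to p2
p2 | ...1[0]0011   read 0 → write ., move L, go to p2
p2 | ...[1].0011   read 1 → write ., move L, go to p3
p3 | ..[.]..0011   read . → write 0, move R, go to p3
p3 | ..0[.].0011   read . → write 0, move R, go to p3
p3 | ..00[.]0011   read . → write 0, move R, go to p3
p3 | ..000[0]011   read 0 → write 0, move R, go to p3
p3 | ..0000[0]11   read 0 → write 0, move R, go to p3
p3 | ..00000[1]1   read 1 → write 1, move L, go to p2
p2 | ..0000[0]11   read 0 → write ., move L, go to p2
p2 | ..000[0].11   read 0 → write ., move L, go to p2
p2 | ..00[0]..11   read 0 → write ., move L, go to p2
p2 | ..0[0]...11   read 0 → write ., move L, go to p2
p2 | ..[0]....11   read 0 → write ., move L, go to p2
p2 | .[.].....11   read . → write 1, move R, go to p1
p1 | .1[.]....11   read . → write 1, move R, go to p3
p3 | .11[.]...11   read . → write 0, move R, go to p3
p3 | .110[.]..11   read . → write 0, move R, go to p3
p3 | .1100[.].11   read . → write 0, move R, go to p3
p3 | .11000[.]11   read . → write 0, move R, go to p3
p3 | .110000[1]1   read 1 → write 1, move L, go to p2
p2 | .11000[0]11   read 0 → write ., move L, go to p2
p2 | .1100[0].11   read 0 → write ., move L, go to p2
p2 | .110[0]..11   read 0 → write ., move L, go to p2
p2 | .11[0]...11   read 0 → write ., move L, go to p2
p2 | .1[1]....11   read 1 → write ., move L, go to p3
p3 | .[1].....11   read 1 → write 1, move L, go to p2
p2 | [.]1.....11   read . → write 1, move R, go to p1
p1 | 1[1].....11
The non-blank tape span at halt is 11.....11.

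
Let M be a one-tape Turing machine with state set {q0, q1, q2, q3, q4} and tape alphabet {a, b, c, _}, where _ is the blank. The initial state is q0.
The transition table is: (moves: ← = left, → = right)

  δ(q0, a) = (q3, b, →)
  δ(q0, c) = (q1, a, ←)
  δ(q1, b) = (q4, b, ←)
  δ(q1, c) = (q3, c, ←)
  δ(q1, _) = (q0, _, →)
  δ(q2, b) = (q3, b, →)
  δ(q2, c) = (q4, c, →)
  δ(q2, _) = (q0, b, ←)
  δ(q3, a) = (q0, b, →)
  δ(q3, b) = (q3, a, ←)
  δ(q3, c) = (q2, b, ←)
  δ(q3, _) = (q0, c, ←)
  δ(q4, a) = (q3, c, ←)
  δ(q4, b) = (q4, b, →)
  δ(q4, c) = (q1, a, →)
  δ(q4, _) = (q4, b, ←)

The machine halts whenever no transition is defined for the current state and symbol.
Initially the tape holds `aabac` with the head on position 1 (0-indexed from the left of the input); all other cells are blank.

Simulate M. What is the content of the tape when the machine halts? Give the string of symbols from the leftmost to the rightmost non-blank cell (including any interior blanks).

caaaaa

q0 | __a[a]bac   read a → write b, move →, go to q3
q3 | __ab[b]ac   read b → write a, move ←, go to q3
q3 | __a[b]aac   read b → write a, move ←, go to q3
q3 | __[a]aaac   read a → write b, move →, go to q0
q0 | __b[a]aac   read a → write b, move →, go to q3
q3 | __bb[a]ac   read a → write b, move →, go to q0
q0 | __bbb[a]c   read a → write b, move →, go to q3
q3 | __bbbb[c]   read c → write b, move ←, go to q2
q2 | __bbb[b]b   read b → write b, move →, go to q3
q3 | __bbbb[b]   read b → write a, move ←, go to q3
q3 | __bbb[b]a   read b → write a, move ←, go to q3
q3 | __bb[b]aa   read b → write a, move ←, go to q3
q3 | __b[b]aaa   read b → write a, move ←, go to q3
q3 | __[b]aaaa   read b → write a, move ←, go to q3
q3 | _[_]aaaaa   read _ → write c, move ←, go to q0
q0 | [_]caaaaa
The non-blank tape span at halt is caaaaa.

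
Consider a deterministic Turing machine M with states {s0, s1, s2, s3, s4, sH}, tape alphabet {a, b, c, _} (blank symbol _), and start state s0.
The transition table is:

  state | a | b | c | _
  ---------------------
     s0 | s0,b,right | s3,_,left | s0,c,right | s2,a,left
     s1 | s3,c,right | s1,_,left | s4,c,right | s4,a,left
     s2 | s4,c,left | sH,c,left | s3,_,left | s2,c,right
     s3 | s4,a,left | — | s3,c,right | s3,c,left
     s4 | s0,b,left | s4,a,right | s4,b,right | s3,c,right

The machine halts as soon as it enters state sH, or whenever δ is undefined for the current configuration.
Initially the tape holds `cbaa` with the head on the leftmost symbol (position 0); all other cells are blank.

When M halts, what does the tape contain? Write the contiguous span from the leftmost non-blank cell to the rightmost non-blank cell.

ccba

s0 | [c]baa   read c → write c, move right, go to s0
s0 | c[b]aa   read b → write _, move left, go to s3
s3 | [c]_aa   read c → write c, move right, go to s3
s3 | c[_]aa   read _ → write c, move left, go to s3
s3 | [c]caa   read c → write c, move right, go to s3
s3 | c[c]aa   read c → write c, move right, go to s3
s3 | cc[a]a   read a → write a, move left, go to s4
s4 | c[c]aa   read c → write b, move right, go to s4
s4 | cb[a]a   read a → write b, move left, go to s0
s0 | c[b]ba   read b → write _, move left, go to s3
s3 | [c]_ba   read c → write c, move right, go to s3
s3 | c[_]ba   read _ → write c, move left, go to s3
s3 | [c]cba   read c → write c, move right, go to s3
s3 | c[c]ba   read c → write c, move right, go to s3
s3 | cc[b]a
The non-blank tape span at halt is ccba.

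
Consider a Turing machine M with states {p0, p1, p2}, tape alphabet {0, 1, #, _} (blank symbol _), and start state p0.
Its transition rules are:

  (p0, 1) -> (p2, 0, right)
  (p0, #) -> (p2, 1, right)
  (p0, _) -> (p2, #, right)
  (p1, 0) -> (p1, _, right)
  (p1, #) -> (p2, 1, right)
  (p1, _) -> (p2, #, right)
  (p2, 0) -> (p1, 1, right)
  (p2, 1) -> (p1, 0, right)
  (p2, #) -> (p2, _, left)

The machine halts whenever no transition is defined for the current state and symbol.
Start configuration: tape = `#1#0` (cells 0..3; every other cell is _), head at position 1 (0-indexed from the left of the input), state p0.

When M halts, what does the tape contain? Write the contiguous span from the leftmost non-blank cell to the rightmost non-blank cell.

state=p0 head=1 tape=#[1]#0__   (p0,1)→(p2,0,right)
state=p2 head=2 tape=#0[#]0__   (p2,#)→(p2,_,left)
state=p2 head=1 tape=#[0]_0__   (p2,0)→(p1,1,right)
state=p1 head=2 tape=#1[_]0__   (p1,_)→(p2,#,right)
state=p2 head=3 tape=#1#[0]__   (p2,0)→(p1,1,right)
state=p1 head=4 tape=#1#1[_]_   (p1,_)→(p2,#,right)
state=p2 head=5 tape=#1#1#[_]
The non-blank tape span at halt is #1#1#.

#1#1#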